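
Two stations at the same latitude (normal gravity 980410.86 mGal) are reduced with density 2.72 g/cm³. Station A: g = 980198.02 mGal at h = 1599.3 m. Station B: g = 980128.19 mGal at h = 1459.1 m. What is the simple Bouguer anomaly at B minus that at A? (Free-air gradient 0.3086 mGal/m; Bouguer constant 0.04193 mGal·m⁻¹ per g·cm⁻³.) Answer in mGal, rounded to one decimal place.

-97.1

Δg_SB(A) = 980198.02 − 980410.86 + 0.3086×1599.3 − 0.04193×2.72×1599.3 = 98.30 mGal
Δg_SB(B) = 980128.19 − 980410.86 + 0.3086×1459.1 − 0.04193×2.72×1459.1 = 1.20 mGal
Difference = 1.20 − (98.30) = -97.10 mGal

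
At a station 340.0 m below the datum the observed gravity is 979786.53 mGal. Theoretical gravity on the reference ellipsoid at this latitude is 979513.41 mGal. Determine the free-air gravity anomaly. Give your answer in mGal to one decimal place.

Free-air correction = 0.3086 × -340.0 = -104.92 mGal
Free-air anomaly = 979786.53 − 979513.41 + (-104.92) = 168.20 mGal

168.2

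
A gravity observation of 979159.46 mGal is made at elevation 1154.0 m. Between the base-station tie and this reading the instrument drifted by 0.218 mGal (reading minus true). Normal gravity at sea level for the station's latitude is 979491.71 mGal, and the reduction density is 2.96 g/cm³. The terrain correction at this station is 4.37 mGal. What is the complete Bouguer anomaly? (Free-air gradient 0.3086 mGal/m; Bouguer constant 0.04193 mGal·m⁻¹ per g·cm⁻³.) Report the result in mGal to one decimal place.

-115.2

Drift-corrected reading = 979159.46 − (0.218) = 979159.242 mGal
Free-air correction = 0.3086 × 1154.0 = 356.12 mGal
Free-air anomaly = 979159.242 − 979491.71 + (356.12) = 23.652 mGal
Bouguer slab correction = 0.04193 × 2.96 × 1154.0 = 143.23 mGal
Simple Bouguer anomaly = 23.652 − (143.23) = -119.578 mGal
Complete Bouguer anomaly = -119.578 + 4.37 = -115.208 mGal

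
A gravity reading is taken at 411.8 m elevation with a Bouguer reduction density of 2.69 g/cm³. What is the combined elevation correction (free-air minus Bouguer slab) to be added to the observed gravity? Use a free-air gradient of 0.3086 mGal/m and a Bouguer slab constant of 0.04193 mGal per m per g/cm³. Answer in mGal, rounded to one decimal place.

80.6

Combined gradient = 0.3086 − 0.04193 × 2.69 = 0.1958083 mGal/m
Combined elevation correction = 0.1958083 × 411.8 = 80.6 mGal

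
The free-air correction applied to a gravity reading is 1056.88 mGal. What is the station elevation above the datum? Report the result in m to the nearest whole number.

h = 1056.88 / 0.3086 = 3424.76 m

3425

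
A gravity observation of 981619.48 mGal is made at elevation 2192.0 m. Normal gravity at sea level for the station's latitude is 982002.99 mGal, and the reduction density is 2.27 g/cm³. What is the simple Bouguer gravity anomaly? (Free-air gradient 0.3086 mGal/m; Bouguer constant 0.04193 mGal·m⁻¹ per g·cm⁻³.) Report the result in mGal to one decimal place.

Free-air correction = 0.3086 × 2192.0 = 676.45 mGal
Free-air anomaly = 981619.48 − 982002.99 + (676.45) = 292.94 mGal
Bouguer slab correction = 0.04193 × 2.27 × 2192.0 = 208.64 mGal
Simple Bouguer anomaly = 292.94 − (208.64) = 84.30 mGal

84.3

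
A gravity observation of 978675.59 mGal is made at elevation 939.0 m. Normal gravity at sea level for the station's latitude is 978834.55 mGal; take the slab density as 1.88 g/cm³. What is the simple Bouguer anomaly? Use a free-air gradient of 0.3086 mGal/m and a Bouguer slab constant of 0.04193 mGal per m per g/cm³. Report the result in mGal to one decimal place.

Free-air correction = 0.3086 × 939.0 = 289.78 mGal
Free-air anomaly = 978675.59 − 978834.55 + (289.78) = 130.82 mGal
Bouguer slab correction = 0.04193 × 1.88 × 939.0 = 74.02 mGal
Simple Bouguer anomaly = 130.82 − (74.02) = 56.80 mGal

56.8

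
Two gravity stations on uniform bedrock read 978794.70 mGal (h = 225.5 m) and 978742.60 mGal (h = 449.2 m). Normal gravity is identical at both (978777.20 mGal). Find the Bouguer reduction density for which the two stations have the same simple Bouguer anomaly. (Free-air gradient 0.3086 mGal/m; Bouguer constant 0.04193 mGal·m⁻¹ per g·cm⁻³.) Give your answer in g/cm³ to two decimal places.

Δg_obs = 978742.60 − 978794.70 = -52.10 mGal over Δh = 449.2 − 225.5 = 223.7 m
Equal Bouguer anomalies ⇒ Δg_obs + (0.3086 − 0.04193ρ)·Δh = 0
0.3086 − 0.04193ρ = −Δg_obs/Δh = 0.23290
ρ = (0.3086 − 0.23290) / 0.04193 = 1.81 g/cm³

1.81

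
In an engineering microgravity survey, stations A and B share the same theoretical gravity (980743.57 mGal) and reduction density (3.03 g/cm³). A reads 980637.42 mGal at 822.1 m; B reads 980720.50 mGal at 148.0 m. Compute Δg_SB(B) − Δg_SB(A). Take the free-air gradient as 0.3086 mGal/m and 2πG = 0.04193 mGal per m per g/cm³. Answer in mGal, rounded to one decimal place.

-39.3

Δg_SB(A) = 980637.42 − 980743.57 + 0.3086×822.1 − 0.04193×3.03×822.1 = 43.10 mGal
Δg_SB(B) = 980720.50 − 980743.57 + 0.3086×148.0 − 0.04193×3.03×148.0 = 3.80 mGal
Difference = 3.80 − (43.10) = -39.30 mGal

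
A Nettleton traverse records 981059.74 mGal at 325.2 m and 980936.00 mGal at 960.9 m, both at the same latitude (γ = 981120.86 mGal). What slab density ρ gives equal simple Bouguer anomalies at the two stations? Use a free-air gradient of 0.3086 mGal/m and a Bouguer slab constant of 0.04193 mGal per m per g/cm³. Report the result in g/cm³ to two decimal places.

2.72

Δg_obs = 980936.00 − 981059.74 = -123.74 mGal over Δh = 960.9 − 325.2 = 635.7 m
Equal Bouguer anomalies ⇒ Δg_obs + (0.3086 − 0.04193ρ)·Δh = 0
0.3086 − 0.04193ρ = −Δg_obs/Δh = 0.19465
ρ = (0.3086 − 0.19465) / 0.04193 = 2.72 g/cm³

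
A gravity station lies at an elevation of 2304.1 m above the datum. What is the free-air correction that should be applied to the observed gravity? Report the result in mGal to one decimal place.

711.0

Free-air correction = 0.3086 × 2304.1 = 711.0 mGal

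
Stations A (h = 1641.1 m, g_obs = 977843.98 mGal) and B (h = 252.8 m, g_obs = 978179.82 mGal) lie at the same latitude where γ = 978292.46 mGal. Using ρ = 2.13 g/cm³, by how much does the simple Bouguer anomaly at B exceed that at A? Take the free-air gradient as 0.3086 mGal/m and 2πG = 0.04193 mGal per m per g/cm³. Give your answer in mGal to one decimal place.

31.4

Δg_SB(A) = 977843.98 − 978292.46 + 0.3086×1641.1 − 0.04193×2.13×1641.1 = -88.60 mGal
Δg_SB(B) = 978179.82 − 978292.46 + 0.3086×252.8 − 0.04193×2.13×252.8 = -57.20 mGal
Difference = -57.20 − (-88.60) = 31.40 mGal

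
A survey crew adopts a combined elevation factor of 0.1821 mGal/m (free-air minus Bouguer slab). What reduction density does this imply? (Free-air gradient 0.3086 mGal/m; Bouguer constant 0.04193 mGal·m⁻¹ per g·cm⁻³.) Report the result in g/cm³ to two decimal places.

0.1821 = 0.3086 − 0.04193 × ρ
ρ = (0.3086 − 0.1821) / 0.04193 = 3.02 g/cm³

3.02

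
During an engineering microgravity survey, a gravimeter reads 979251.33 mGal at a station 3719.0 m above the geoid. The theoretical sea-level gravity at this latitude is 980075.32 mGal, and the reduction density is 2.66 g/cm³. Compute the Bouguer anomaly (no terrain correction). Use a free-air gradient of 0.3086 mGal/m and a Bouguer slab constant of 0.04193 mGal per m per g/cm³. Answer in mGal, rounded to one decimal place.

Free-air correction = 0.3086 × 3719.0 = 1147.68 mGal
Free-air anomaly = 979251.33 − 980075.32 + (1147.68) = 323.69 mGal
Bouguer slab correction = 0.04193 × 2.66 × 3719.0 = 414.79 mGal
Simple Bouguer anomaly = 323.69 − (414.79) = -91.10 mGal

-91.1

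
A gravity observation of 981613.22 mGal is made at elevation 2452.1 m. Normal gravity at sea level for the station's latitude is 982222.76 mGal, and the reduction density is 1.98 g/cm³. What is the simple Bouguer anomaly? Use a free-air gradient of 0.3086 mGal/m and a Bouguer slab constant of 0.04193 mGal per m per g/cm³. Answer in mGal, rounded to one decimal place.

-56.4

Free-air correction = 0.3086 × 2452.1 = 756.72 mGal
Free-air anomaly = 981613.22 − 982222.76 + (756.72) = 147.18 mGal
Bouguer slab correction = 0.04193 × 1.98 × 2452.1 = 203.58 mGal
Simple Bouguer anomaly = 147.18 − (203.58) = -56.40 mGal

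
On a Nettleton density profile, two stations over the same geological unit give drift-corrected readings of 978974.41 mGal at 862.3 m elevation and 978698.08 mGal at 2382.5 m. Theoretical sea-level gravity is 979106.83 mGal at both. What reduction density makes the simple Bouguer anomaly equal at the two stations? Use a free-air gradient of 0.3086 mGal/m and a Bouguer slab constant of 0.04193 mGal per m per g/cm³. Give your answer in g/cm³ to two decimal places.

3.02

Δg_obs = 978698.08 − 978974.41 = -276.33 mGal over Δh = 2382.5 − 862.3 = 1520.2 m
Equal Bouguer anomalies ⇒ Δg_obs + (0.3086 − 0.04193ρ)·Δh = 0
0.3086 − 0.04193ρ = −Δg_obs/Δh = 0.18177
ρ = (0.3086 − 0.18177) / 0.04193 = 3.02 g/cm³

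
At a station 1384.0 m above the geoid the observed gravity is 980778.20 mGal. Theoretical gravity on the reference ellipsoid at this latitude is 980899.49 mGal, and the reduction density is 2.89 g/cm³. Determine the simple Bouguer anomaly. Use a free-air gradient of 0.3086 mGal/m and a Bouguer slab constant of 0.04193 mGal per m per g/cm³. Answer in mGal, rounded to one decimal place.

138.1

Free-air correction = 0.3086 × 1384.0 = 427.10 mGal
Free-air anomaly = 980778.20 − 980899.49 + (427.10) = 305.81 mGal
Bouguer slab correction = 0.04193 × 2.89 × 1384.0 = 167.71 mGal
Simple Bouguer anomaly = 305.81 − (167.71) = 138.10 mGal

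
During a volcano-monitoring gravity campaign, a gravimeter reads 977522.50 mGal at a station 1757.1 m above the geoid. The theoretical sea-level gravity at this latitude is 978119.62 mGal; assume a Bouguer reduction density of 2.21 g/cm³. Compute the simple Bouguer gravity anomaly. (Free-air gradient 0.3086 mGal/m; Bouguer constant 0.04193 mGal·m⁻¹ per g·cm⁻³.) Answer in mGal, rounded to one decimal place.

-217.7

Free-air correction = 0.3086 × 1757.1 = 542.24 mGal
Free-air anomaly = 977522.50 − 978119.62 + (542.24) = -54.88 mGal
Bouguer slab correction = 0.04193 × 2.21 × 1757.1 = 162.82 mGal
Simple Bouguer anomaly = -54.88 − (162.82) = -217.70 mGal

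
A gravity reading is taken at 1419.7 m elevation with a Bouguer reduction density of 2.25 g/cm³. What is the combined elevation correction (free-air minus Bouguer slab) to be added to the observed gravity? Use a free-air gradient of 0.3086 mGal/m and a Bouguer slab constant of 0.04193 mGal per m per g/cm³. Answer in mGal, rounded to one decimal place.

304.2

Combined gradient = 0.3086 − 0.04193 × 2.25 = 0.2142575 mGal/m
Combined elevation correction = 0.2142575 × 1419.7 = 304.2 mGal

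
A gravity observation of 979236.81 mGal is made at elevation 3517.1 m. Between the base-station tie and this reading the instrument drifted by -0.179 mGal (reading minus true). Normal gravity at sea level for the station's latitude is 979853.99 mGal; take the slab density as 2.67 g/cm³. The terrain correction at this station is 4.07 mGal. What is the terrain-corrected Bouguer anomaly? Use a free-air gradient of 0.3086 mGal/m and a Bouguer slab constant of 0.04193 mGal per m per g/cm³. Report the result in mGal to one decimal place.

Drift-corrected reading = 979236.81 − (-0.179) = 979236.989 mGal
Free-air correction = 0.3086 × 3517.1 = 1085.38 mGal
Free-air anomaly = 979236.989 − 979853.99 + (1085.38) = 468.379 mGal
Bouguer slab correction = 0.04193 × 2.67 × 3517.1 = 393.75 mGal
Simple Bouguer anomaly = 468.379 − (393.75) = 74.629 mGal
Complete Bouguer anomaly = 74.629 + 4.07 = 78.699 mGal

78.7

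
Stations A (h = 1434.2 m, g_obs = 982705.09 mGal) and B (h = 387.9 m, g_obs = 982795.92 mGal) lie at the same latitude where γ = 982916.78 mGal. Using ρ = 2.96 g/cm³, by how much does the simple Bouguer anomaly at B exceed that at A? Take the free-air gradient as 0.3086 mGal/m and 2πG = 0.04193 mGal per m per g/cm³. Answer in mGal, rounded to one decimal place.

Δg_SB(A) = 982705.09 − 982916.78 + 0.3086×1434.2 − 0.04193×2.96×1434.2 = 52.90 mGal
Δg_SB(B) = 982795.92 − 982916.78 + 0.3086×387.9 − 0.04193×2.96×387.9 = -49.30 mGal
Difference = -49.30 − (52.90) = -102.20 mGal

-102.2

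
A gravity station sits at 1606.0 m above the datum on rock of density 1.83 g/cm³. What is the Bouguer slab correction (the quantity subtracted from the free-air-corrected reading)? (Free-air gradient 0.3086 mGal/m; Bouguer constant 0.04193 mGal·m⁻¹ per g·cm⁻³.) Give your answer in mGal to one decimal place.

Bouguer slab correction = 0.04193 × 1.83 × 1606.0 = 123.2 mGal

123.2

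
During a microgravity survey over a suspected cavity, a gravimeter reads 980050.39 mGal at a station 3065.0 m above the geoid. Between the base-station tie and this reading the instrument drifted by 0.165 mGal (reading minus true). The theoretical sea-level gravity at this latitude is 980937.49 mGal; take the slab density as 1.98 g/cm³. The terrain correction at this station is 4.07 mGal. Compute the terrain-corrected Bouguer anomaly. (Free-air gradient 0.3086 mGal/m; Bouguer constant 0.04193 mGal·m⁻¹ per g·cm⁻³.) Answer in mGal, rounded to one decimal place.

-191.8

Drift-corrected reading = 980050.39 − (0.165) = 980050.225 mGal
Free-air correction = 0.3086 × 3065.0 = 945.86 mGal
Free-air anomaly = 980050.225 − 980937.49 + (945.86) = 58.595 mGal
Bouguer slab correction = 0.04193 × 1.98 × 3065.0 = 254.46 mGal
Simple Bouguer anomaly = 58.595 − (254.46) = -195.865 mGal
Complete Bouguer anomaly = -195.865 + 4.07 = -191.795 mGal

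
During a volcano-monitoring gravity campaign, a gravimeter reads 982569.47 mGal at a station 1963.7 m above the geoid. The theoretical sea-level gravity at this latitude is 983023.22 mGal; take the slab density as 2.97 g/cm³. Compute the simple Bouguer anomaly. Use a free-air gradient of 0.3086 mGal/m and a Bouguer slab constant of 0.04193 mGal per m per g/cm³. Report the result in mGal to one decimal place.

-92.3

Free-air correction = 0.3086 × 1963.7 = 606.00 mGal
Free-air anomaly = 982569.47 − 983023.22 + (606.00) = 152.25 mGal
Bouguer slab correction = 0.04193 × 2.97 × 1963.7 = 244.54 mGal
Simple Bouguer anomaly = 152.25 − (244.54) = -92.29 mGal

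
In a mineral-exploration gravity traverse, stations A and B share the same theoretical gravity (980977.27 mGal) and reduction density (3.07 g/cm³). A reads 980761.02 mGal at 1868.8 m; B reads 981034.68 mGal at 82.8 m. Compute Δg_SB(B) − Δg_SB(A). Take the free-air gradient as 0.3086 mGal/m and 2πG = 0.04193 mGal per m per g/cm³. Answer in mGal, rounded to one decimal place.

-47.6

Δg_SB(A) = 980761.02 − 980977.27 + 0.3086×1868.8 − 0.04193×3.07×1868.8 = 119.90 mGal
Δg_SB(B) = 981034.68 − 980977.27 + 0.3086×82.8 − 0.04193×3.07×82.8 = 72.30 mGal
Difference = 72.30 − (119.90) = -47.60 mGal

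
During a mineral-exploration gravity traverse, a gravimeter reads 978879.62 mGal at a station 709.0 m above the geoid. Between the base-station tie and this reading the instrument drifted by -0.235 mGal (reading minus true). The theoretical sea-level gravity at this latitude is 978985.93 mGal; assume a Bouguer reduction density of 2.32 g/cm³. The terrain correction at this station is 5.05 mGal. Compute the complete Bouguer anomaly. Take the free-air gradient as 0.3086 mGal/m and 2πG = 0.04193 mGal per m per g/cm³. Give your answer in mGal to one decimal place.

48.8

Drift-corrected reading = 978879.62 − (-0.235) = 978879.855 mGal
Free-air correction = 0.3086 × 709.0 = 218.80 mGal
Free-air anomaly = 978879.855 − 978985.93 + (218.80) = 112.725 mGal
Bouguer slab correction = 0.04193 × 2.32 × 709.0 = 68.97 mGal
Simple Bouguer anomaly = 112.725 − (68.97) = 43.755 mGal
Complete Bouguer anomaly = 43.755 + 5.05 = 48.805 mGal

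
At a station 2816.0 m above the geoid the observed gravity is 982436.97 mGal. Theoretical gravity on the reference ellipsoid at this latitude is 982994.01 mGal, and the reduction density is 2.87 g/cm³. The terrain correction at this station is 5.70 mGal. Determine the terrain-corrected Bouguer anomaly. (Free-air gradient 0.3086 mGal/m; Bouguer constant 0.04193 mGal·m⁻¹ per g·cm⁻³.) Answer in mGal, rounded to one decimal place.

Free-air correction = 0.3086 × 2816.0 = 869.02 mGal
Free-air anomaly = 982436.97 − 982994.01 + (869.02) = 311.98 mGal
Bouguer slab correction = 0.04193 × 2.87 × 2816.0 = 338.87 mGal
Simple Bouguer anomaly = 311.98 − (338.87) = -26.89 mGal
Complete Bouguer anomaly = -26.89 + 5.70 = -21.19 mGal

-21.2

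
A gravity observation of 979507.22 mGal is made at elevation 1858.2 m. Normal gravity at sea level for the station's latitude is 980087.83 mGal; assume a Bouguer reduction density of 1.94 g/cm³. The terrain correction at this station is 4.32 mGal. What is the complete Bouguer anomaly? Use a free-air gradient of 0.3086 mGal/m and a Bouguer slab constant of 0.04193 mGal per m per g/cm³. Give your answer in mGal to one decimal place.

Free-air correction = 0.3086 × 1858.2 = 573.44 mGal
Free-air anomaly = 979507.22 − 980087.83 + (573.44) = -7.17 mGal
Bouguer slab correction = 0.04193 × 1.94 × 1858.2 = 151.15 mGal
Simple Bouguer anomaly = -7.17 − (151.15) = -158.32 mGal
Complete Bouguer anomaly = -158.32 + 4.32 = -154.00 mGal

-154.0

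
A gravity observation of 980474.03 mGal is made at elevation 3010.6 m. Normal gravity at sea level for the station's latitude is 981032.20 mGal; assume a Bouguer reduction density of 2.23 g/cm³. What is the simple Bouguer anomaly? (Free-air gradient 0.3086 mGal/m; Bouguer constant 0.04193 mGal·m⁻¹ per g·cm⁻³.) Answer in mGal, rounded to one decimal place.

89.4

Free-air correction = 0.3086 × 3010.6 = 929.07 mGal
Free-air anomaly = 980474.03 − 981032.20 + (929.07) = 370.90 mGal
Bouguer slab correction = 0.04193 × 2.23 × 3010.6 = 281.50 mGal
Simple Bouguer anomaly = 370.90 − (281.50) = 89.40 mGal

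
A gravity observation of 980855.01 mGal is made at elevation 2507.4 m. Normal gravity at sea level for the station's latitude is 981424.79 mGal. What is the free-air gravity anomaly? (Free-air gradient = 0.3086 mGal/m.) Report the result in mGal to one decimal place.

Free-air correction = 0.3086 × 2507.4 = 773.78 mGal
Free-air anomaly = 980855.01 − 981424.79 + (773.78) = 204.00 mGal

204.0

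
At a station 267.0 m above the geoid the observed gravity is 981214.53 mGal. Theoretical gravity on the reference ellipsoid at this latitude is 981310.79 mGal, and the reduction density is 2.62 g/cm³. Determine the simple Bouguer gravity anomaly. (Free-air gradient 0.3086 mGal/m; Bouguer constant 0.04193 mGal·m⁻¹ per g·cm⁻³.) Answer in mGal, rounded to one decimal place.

Free-air correction = 0.3086 × 267.0 = 82.40 mGal
Free-air anomaly = 981214.53 − 981310.79 + (82.40) = -13.86 mGal
Bouguer slab correction = 0.04193 × 2.62 × 267.0 = 29.33 mGal
Simple Bouguer anomaly = -13.86 − (29.33) = -43.19 mGal

-43.2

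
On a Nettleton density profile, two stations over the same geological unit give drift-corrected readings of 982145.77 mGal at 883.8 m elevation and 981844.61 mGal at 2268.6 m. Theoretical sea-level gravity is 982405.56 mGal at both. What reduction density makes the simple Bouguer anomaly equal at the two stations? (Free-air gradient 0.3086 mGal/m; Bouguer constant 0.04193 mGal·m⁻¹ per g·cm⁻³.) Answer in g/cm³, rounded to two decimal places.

Δg_obs = 981844.61 − 982145.77 = -301.16 mGal over Δh = 2268.6 − 883.8 = 1384.8 m
Equal Bouguer anomalies ⇒ Δg_obs + (0.3086 − 0.04193ρ)·Δh = 0
0.3086 − 0.04193ρ = −Δg_obs/Δh = 0.21748
ρ = (0.3086 − 0.21748) / 0.04193 = 2.17 g/cm³

2.17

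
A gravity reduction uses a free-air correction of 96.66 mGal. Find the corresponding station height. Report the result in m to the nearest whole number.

h = 96.66 / 0.3086 = 313.22 m

313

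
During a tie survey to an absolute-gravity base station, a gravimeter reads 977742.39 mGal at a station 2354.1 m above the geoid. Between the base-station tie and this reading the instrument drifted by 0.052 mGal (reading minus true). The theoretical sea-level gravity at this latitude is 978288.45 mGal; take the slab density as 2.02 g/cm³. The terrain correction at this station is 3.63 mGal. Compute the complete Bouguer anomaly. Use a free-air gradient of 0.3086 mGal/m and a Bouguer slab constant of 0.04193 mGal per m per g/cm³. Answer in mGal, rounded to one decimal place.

Drift-corrected reading = 977742.39 − (0.052) = 977742.338 mGal
Free-air correction = 0.3086 × 2354.1 = 726.48 mGal
Free-air anomaly = 977742.338 − 978288.45 + (726.48) = 180.368 mGal
Bouguer slab correction = 0.04193 × 2.02 × 2354.1 = 199.39 mGal
Simple Bouguer anomaly = 180.368 − (199.39) = -19.022 mGal
Complete Bouguer anomaly = -19.022 + 3.63 = -15.392 mGal

-15.4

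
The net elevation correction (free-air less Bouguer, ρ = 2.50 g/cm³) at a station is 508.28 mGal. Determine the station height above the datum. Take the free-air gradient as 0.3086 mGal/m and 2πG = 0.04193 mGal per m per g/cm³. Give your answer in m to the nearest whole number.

Combined gradient = 0.3086 − 0.04193 × 2.50 = 0.2037750 mGal/m
h = 508.28 / 0.2037750 = 2494.32 m

2494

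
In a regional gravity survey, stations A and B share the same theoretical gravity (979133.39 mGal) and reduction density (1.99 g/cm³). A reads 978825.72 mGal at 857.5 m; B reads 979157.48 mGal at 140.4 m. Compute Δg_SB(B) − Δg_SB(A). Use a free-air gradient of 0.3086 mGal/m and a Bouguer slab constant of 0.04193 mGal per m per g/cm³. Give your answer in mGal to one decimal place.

Δg_SB(A) = 978825.72 − 979133.39 + 0.3086×857.5 − 0.04193×1.99×857.5 = -114.60 mGal
Δg_SB(B) = 979157.48 − 979133.39 + 0.3086×140.4 − 0.04193×1.99×140.4 = 55.70 mGal
Difference = 55.70 − (-114.60) = 170.30 mGal

170.3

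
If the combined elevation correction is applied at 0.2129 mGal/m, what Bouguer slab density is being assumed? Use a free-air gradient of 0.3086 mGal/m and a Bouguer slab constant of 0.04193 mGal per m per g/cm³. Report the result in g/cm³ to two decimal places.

2.28

0.2129 = 0.3086 − 0.04193 × ρ
ρ = (0.3086 − 0.2129) / 0.04193 = 2.28 g/cm³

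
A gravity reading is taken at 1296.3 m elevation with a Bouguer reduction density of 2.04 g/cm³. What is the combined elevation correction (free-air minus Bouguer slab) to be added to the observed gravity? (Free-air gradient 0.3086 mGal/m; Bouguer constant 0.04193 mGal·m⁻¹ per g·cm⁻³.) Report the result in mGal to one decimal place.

289.2

Combined gradient = 0.3086 − 0.04193 × 2.04 = 0.2230628 mGal/m
Combined elevation correction = 0.2230628 × 1296.3 = 289.2 mGal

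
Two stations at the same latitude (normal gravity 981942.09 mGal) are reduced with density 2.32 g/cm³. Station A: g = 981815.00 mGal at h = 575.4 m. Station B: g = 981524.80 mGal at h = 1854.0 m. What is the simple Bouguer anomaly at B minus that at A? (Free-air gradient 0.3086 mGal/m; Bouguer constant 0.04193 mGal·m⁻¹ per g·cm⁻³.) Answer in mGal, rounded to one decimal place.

-20.0

Δg_SB(A) = 981815.00 − 981942.09 + 0.3086×575.4 − 0.04193×2.32×575.4 = -5.50 mGal
Δg_SB(B) = 981524.80 − 981942.09 + 0.3086×1854.0 − 0.04193×2.32×1854.0 = -25.50 mGal
Difference = -25.50 − (-5.50) = -20.00 mGal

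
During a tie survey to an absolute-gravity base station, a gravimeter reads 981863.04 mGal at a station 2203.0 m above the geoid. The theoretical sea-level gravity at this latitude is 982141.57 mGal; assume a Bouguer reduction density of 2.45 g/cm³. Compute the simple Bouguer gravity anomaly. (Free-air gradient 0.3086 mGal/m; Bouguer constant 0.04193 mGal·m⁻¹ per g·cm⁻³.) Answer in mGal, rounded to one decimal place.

Free-air correction = 0.3086 × 2203.0 = 679.85 mGal
Free-air anomaly = 981863.04 − 982141.57 + (679.85) = 401.32 mGal
Bouguer slab correction = 0.04193 × 2.45 × 2203.0 = 226.31 mGal
Simple Bouguer anomaly = 401.32 − (226.31) = 175.01 mGal

175.0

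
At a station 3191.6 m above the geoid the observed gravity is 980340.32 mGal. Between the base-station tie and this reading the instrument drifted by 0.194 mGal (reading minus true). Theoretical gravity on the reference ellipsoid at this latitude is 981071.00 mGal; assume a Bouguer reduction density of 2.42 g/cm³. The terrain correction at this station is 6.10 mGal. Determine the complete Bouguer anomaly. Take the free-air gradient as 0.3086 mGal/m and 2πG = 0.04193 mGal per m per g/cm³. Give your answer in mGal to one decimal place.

Drift-corrected reading = 980340.32 − (0.194) = 980340.126 mGal
Free-air correction = 0.3086 × 3191.6 = 984.93 mGal
Free-air anomaly = 980340.126 − 981071.00 + (984.93) = 254.056 mGal
Bouguer slab correction = 0.04193 × 2.42 × 3191.6 = 323.85 mGal
Simple Bouguer anomaly = 254.056 − (323.85) = -69.794 mGal
Complete Bouguer anomaly = -69.794 + 6.10 = -63.694 mGal

-63.7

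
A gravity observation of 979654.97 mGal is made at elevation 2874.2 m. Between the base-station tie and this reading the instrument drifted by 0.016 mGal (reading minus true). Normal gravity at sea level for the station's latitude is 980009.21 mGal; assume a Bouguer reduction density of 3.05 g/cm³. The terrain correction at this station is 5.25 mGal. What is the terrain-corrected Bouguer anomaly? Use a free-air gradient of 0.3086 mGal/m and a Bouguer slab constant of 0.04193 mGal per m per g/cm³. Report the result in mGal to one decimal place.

170.4

Drift-corrected reading = 979654.97 − (0.016) = 979654.954 mGal
Free-air correction = 0.3086 × 2874.2 = 886.98 mGal
Free-air anomaly = 979654.954 − 980009.21 + (886.98) = 532.724 mGal
Bouguer slab correction = 0.04193 × 3.05 × 2874.2 = 367.57 mGal
Simple Bouguer anomaly = 532.724 − (367.57) = 165.154 mGal
Complete Bouguer anomaly = 165.154 + 5.25 = 170.404 mGal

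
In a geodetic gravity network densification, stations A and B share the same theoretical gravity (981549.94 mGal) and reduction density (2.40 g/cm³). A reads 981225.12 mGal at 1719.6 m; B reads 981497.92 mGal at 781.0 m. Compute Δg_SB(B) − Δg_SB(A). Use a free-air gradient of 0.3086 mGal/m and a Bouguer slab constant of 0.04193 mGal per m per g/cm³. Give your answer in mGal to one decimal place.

77.6

Δg_SB(A) = 981225.12 − 981549.94 + 0.3086×1719.6 − 0.04193×2.40×1719.6 = 32.80 mGal
Δg_SB(B) = 981497.92 − 981549.94 + 0.3086×781.0 − 0.04193×2.40×781.0 = 110.40 mGal
Difference = 110.40 − (32.80) = 77.60 mGal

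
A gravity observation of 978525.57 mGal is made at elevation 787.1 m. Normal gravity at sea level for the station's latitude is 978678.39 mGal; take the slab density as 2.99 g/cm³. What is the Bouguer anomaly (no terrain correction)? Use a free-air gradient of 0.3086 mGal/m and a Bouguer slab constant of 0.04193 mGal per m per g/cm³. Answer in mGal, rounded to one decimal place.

-8.6

Free-air correction = 0.3086 × 787.1 = 242.90 mGal
Free-air anomaly = 978525.57 − 978678.39 + (242.90) = 90.08 mGal
Bouguer slab correction = 0.04193 × 2.99 × 787.1 = 98.68 mGal
Simple Bouguer anomaly = 90.08 − (98.68) = -8.60 mGal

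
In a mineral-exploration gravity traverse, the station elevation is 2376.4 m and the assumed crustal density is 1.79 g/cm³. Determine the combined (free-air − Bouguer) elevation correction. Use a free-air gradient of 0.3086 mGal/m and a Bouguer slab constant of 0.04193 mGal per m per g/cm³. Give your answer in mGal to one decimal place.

Combined gradient = 0.3086 − 0.04193 × 1.79 = 0.2335453 mGal/m
Combined elevation correction = 0.2335453 × 2376.4 = 555.0 mGal

555.0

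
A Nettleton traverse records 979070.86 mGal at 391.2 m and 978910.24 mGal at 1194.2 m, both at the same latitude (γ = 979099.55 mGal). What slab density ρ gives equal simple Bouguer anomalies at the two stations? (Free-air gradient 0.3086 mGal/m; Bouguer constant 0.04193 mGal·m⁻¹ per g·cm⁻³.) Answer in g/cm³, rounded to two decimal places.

2.59

Δg_obs = 978910.24 − 979070.86 = -160.62 mGal over Δh = 1194.2 − 391.2 = 803.0 m
Equal Bouguer anomalies ⇒ Δg_obs + (0.3086 − 0.04193ρ)·Δh = 0
0.3086 − 0.04193ρ = −Δg_obs/Δh = 0.20002
ρ = (0.3086 − 0.20002) / 0.04193 = 2.59 g/cm³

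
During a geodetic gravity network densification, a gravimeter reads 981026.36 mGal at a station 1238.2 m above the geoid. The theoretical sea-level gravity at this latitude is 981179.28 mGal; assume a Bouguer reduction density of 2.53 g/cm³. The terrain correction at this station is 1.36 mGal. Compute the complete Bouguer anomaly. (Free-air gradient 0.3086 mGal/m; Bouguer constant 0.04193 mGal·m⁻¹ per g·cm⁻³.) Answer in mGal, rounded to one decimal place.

Free-air correction = 0.3086 × 1238.2 = 382.11 mGal
Free-air anomaly = 981026.36 − 981179.28 + (382.11) = 229.19 mGal
Bouguer slab correction = 0.04193 × 2.53 × 1238.2 = 131.35 mGal
Simple Bouguer anomaly = 229.19 − (131.35) = 97.84 mGal
Complete Bouguer anomaly = 97.84 + 1.36 = 99.20 mGal

99.2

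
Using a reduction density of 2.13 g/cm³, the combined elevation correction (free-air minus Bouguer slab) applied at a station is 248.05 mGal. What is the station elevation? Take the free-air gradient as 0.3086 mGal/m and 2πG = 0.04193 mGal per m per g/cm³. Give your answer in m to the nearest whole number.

1131

Combined gradient = 0.3086 − 0.04193 × 2.13 = 0.2192891 mGal/m
h = 248.05 / 0.2192891 = 1131.16 m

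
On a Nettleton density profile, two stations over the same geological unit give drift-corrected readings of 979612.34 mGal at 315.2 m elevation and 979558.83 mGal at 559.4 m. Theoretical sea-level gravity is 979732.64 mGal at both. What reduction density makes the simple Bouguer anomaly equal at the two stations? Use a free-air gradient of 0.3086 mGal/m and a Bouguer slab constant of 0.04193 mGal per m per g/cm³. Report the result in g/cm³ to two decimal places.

2.13

Δg_obs = 979558.83 − 979612.34 = -53.51 mGal over Δh = 559.4 − 315.2 = 244.2 m
Equal Bouguer anomalies ⇒ Δg_obs + (0.3086 − 0.04193ρ)·Δh = 0
0.3086 − 0.04193ρ = −Δg_obs/Δh = 0.21912
ρ = (0.3086 − 0.21912) / 0.04193 = 2.13 g/cm³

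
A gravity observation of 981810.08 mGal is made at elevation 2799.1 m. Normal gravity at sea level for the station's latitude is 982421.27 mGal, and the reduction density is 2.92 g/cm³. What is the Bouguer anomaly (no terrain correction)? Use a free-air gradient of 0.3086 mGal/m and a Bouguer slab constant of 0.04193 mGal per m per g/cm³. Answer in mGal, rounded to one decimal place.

-90.1

Free-air correction = 0.3086 × 2799.1 = 863.80 mGal
Free-air anomaly = 981810.08 − 982421.27 + (863.80) = 252.61 mGal
Bouguer slab correction = 0.04193 × 2.92 × 2799.1 = 342.71 mGal
Simple Bouguer anomaly = 252.61 − (342.71) = -90.10 mGal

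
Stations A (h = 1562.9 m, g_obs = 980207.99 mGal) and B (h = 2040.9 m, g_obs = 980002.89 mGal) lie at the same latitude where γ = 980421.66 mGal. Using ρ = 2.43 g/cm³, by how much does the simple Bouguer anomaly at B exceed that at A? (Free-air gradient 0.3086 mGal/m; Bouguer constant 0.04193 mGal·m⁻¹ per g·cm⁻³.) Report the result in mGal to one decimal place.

-106.3

Δg_SB(A) = 980207.99 − 980421.66 + 0.3086×1562.9 − 0.04193×2.43×1562.9 = 109.40 mGal
Δg_SB(B) = 980002.89 − 980421.66 + 0.3086×2040.9 − 0.04193×2.43×2040.9 = 3.10 mGal
Difference = 3.10 − (109.40) = -106.30 mGal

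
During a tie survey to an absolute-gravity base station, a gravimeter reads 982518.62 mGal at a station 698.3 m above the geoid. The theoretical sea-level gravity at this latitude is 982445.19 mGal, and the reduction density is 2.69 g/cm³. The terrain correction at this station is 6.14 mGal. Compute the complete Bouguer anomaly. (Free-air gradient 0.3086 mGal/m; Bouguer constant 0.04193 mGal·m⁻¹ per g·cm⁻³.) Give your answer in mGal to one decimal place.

216.3

Free-air correction = 0.3086 × 698.3 = 215.50 mGal
Free-air anomaly = 982518.62 − 982445.19 + (215.50) = 288.93 mGal
Bouguer slab correction = 0.04193 × 2.69 × 698.3 = 78.76 mGal
Simple Bouguer anomaly = 288.93 − (78.76) = 210.17 mGal
Complete Bouguer anomaly = 210.17 + 6.14 = 216.31 mGal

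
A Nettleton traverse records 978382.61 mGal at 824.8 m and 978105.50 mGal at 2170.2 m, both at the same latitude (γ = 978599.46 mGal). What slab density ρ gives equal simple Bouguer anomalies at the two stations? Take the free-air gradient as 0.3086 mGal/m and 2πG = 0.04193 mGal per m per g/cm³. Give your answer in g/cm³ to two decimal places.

Δg_obs = 978105.50 − 978382.61 = -277.11 mGal over Δh = 2170.2 − 824.8 = 1345.4 m
Equal Bouguer anomalies ⇒ Δg_obs + (0.3086 − 0.04193ρ)·Δh = 0
0.3086 − 0.04193ρ = −Δg_obs/Δh = 0.20597
ρ = (0.3086 − 0.20597) / 0.04193 = 2.45 g/cm³

2.45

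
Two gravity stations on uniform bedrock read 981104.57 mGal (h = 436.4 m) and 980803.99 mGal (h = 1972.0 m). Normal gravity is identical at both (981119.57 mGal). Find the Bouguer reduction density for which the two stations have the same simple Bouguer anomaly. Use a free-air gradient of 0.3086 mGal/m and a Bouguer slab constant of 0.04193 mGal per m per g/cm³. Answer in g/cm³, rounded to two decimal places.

2.69

Δg_obs = 980803.99 − 981104.57 = -300.58 mGal over Δh = 1972.0 − 436.4 = 1535.6 m
Equal Bouguer anomalies ⇒ Δg_obs + (0.3086 − 0.04193ρ)·Δh = 0
0.3086 − 0.04193ρ = −Δg_obs/Δh = 0.19574
ρ = (0.3086 − 0.19574) / 0.04193 = 2.69 g/cm³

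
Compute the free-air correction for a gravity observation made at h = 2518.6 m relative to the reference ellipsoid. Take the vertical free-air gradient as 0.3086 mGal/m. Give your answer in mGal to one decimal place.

777.2

Free-air correction = 0.3086 × 2518.6 = 777.2 mGal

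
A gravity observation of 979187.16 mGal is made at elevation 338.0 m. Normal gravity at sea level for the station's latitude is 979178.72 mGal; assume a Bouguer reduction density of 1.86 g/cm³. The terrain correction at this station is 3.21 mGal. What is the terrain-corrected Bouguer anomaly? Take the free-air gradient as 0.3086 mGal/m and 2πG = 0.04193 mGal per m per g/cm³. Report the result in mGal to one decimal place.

Free-air correction = 0.3086 × 338.0 = 104.31 mGal
Free-air anomaly = 979187.16 − 979178.72 + (104.31) = 112.75 mGal
Bouguer slab correction = 0.04193 × 1.86 × 338.0 = 26.36 mGal
Simple Bouguer anomaly = 112.75 − (26.36) = 86.39 mGal
Complete Bouguer anomaly = 86.39 + 3.21 = 89.60 mGal

89.6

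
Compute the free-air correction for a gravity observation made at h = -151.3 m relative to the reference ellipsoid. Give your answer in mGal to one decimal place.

Free-air correction = 0.3086 × -151.3 = -46.7 mGal

-46.7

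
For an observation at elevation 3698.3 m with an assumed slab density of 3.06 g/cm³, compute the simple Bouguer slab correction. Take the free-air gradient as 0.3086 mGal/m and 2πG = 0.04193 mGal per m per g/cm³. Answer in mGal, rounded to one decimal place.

Bouguer slab correction = 0.04193 × 3.06 × 3698.3 = 474.5 mGal

474.5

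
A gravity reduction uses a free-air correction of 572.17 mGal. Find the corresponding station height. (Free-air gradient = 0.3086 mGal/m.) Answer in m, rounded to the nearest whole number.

1854

h = 572.17 / 0.3086 = 1854.08 m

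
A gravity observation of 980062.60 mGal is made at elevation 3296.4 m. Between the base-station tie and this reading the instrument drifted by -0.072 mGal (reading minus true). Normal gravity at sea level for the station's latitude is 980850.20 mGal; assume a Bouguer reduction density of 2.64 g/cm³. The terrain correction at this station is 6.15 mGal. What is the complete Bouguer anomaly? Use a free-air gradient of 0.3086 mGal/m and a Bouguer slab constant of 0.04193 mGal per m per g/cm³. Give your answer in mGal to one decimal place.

-129.0

Drift-corrected reading = 980062.60 − (-0.072) = 980062.672 mGal
Free-air correction = 0.3086 × 3296.4 = 1017.27 mGal
Free-air anomaly = 980062.672 − 980850.20 + (1017.27) = 229.742 mGal
Bouguer slab correction = 0.04193 × 2.64 × 3296.4 = 364.90 mGal
Simple Bouguer anomaly = 229.742 − (364.90) = -135.158 mGal
Complete Bouguer anomaly = -135.158 + 6.15 = -129.008 mGal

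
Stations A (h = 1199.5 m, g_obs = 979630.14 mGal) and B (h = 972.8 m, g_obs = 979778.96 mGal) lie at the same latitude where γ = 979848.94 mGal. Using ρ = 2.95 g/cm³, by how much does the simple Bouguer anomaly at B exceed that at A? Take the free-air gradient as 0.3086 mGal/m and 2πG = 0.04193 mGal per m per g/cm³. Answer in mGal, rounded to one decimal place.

Δg_SB(A) = 979630.14 − 979848.94 + 0.3086×1199.5 − 0.04193×2.95×1199.5 = 3.00 mGal
Δg_SB(B) = 979778.96 − 979848.94 + 0.3086×972.8 − 0.04193×2.95×972.8 = 109.90 mGal
Difference = 109.90 − (3.00) = 106.90 mGal

106.9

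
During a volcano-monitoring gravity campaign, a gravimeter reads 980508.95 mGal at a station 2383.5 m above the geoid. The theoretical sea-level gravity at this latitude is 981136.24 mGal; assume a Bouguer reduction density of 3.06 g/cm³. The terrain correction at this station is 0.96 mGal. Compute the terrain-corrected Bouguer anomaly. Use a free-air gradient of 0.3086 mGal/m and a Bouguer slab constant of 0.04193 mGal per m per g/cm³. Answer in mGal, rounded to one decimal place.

-196.6

Free-air correction = 0.3086 × 2383.5 = 735.55 mGal
Free-air anomaly = 980508.95 − 981136.24 + (735.55) = 108.26 mGal
Bouguer slab correction = 0.04193 × 3.06 × 2383.5 = 305.82 mGal
Simple Bouguer anomaly = 108.26 − (305.82) = -197.56 mGal
Complete Bouguer anomaly = -197.56 + 0.96 = -196.60 mGal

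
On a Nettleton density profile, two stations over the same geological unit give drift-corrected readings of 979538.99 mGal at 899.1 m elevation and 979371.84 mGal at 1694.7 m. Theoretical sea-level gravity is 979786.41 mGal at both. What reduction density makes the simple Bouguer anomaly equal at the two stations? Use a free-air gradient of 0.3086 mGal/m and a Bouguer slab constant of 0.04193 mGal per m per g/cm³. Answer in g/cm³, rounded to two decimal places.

Δg_obs = 979371.84 − 979538.99 = -167.15 mGal over Δh = 1694.7 − 899.1 = 795.6 m
Equal Bouguer anomalies ⇒ Δg_obs + (0.3086 − 0.04193ρ)·Δh = 0
0.3086 − 0.04193ρ = −Δg_obs/Δh = 0.21009
ρ = (0.3086 − 0.21009) / 0.04193 = 2.35 g/cm³

2.35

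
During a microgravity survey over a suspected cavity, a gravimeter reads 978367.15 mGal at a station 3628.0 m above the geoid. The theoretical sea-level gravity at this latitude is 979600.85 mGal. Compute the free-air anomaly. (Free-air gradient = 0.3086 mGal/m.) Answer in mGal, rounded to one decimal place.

Free-air correction = 0.3086 × 3628.0 = 1119.60 mGal
Free-air anomaly = 978367.15 − 979600.85 + (1119.60) = -114.10 mGal

-114.1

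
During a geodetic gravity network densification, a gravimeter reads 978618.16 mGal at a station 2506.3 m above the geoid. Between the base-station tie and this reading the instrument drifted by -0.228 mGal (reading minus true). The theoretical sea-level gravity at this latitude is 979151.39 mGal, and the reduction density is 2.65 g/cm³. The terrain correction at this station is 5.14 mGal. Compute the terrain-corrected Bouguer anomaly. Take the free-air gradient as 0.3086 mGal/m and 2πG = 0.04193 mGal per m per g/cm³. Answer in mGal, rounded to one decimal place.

-32.9

Drift-corrected reading = 978618.16 − (-0.228) = 978618.388 mGal
Free-air correction = 0.3086 × 2506.3 = 773.44 mGal
Free-air anomaly = 978618.388 − 979151.39 + (773.44) = 240.438 mGal
Bouguer slab correction = 0.04193 × 2.65 × 2506.3 = 278.49 mGal
Simple Bouguer anomaly = 240.438 − (278.49) = -38.052 mGal
Complete Bouguer anomaly = -38.052 + 5.14 = -32.912 mGal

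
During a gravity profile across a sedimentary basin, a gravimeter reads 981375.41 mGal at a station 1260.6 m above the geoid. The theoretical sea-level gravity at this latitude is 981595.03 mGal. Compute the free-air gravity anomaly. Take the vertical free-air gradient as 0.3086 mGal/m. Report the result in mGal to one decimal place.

Free-air correction = 0.3086 × 1260.6 = 389.02 mGal
Free-air anomaly = 981375.41 − 981595.03 + (389.02) = 169.40 mGal

169.4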